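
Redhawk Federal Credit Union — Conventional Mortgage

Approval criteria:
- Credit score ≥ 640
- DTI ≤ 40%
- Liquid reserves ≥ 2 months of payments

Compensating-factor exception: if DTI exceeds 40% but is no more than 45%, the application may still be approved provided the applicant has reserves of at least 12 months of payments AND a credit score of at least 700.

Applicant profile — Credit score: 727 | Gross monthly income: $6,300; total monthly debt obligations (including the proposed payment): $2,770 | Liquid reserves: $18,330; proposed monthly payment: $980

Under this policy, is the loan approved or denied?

Credit score 727 ≥ 640 (meets base)
DTI: 2,770 ÷ 6,300 = 44%, over the 40% base limit.
Liquid reserves cover 18,330/980 = 18.7 months — ≥ 2 required
44% falls in the override range (40%–45%), so the compensating-factor test applies.
Override check — reserves: 18.7 mo (ok); score: 727 (ok).
Both compensating conditions met → exception applies.

Approved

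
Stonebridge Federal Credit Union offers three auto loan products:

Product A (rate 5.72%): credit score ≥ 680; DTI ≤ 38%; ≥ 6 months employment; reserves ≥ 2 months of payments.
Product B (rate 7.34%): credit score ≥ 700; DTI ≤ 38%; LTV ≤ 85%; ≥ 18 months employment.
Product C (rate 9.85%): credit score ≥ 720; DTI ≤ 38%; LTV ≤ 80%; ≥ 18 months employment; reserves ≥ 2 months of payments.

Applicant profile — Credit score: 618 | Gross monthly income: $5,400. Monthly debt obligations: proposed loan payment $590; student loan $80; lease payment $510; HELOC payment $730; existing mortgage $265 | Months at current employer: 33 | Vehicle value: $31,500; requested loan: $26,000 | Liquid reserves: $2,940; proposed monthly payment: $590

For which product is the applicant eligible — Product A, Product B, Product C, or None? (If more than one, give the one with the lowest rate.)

Total debts = (590 + 80 + 510 + 730 + 265) = 2,175; DTI = 2,175/5,400 = 40.3%.
LTV = 26,000/31,500 = 82.5%.
Reserves = 2,940/590 = 5.0 months.
Product A: score 618 < 680; DTI 40.3% > 38%; employment 33 ≥ 6 mo; reserves 5.0 ≥ 2 mo → does not qualify.
Product B: score 618 < 700; DTI 40.3% > 38%; LTV 82.5% ≤ 85%; employment 33 ≥ 18 mo → does not qualify.
Product C: score 618 < 720; DTI 40.3% > 38%; LTV 82.5% > 80%; employment 33 ≥ 18 mo; reserves 5.0 ≥ 2 mo → does not qualify.

None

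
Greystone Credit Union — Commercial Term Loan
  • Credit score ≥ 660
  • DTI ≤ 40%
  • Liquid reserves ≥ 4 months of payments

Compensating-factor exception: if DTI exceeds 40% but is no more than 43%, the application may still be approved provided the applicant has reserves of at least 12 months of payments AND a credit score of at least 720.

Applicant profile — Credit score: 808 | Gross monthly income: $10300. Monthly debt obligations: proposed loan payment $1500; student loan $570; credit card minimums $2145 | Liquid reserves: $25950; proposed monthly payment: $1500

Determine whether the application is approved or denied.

Approved

Credit score 808 ≥ 660 (meets base)
Total debts = (1,500 + 570 + 2,145) = 4,215. DTI: 4,215 ÷ 10,300 = 40.9%, over the 40% base limit.
Reserves: 25,950 ÷ 1,500 = 17.3 months (meets 4-month minimum)
DTI 40.9% is within the 40%–43% exception band; checking compensating factors.
Reserves 17.3 ≥ 12 months; credit score 808 ≥ 720.
Both override conditions satisfied; DTI exception granted.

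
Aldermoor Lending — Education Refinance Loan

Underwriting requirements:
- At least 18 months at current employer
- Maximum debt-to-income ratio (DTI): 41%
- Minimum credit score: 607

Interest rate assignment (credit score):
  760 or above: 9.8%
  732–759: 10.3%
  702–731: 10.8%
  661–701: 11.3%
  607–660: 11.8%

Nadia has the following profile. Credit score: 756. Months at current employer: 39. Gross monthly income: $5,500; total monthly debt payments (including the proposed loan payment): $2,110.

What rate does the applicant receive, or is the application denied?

Approved at 10.3%

Credit score 756 ≥ 607 (meets minimum)
Employment 39 ≥ 18 months
DTI = 2,110/5,500 = 38.4% ≤ 41%
All requirements met. Score 756 falls in the 732–759 tier → 10.3%.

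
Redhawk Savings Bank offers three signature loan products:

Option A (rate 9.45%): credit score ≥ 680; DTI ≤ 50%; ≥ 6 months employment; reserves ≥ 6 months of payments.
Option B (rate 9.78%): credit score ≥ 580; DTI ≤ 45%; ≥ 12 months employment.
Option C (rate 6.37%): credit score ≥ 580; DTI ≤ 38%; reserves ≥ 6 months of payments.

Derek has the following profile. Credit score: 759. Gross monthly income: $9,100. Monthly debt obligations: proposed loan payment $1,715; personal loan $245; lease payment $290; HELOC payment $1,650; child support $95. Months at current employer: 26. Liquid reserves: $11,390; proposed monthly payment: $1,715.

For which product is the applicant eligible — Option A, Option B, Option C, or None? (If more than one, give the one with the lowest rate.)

Total debts = (1,715 + 245 + 290 + 1,650 + 95) = 3,995; DTI = 3,995/9,100 = 43.9%.
Reserves = 11,390/1,715 = 6.6 months.
Option A: score 759 ≥ 680; DTI 43.9% ≤ 50%; employment 26 ≥ 6 mo; reserves 6.6 ≥ 6 mo → qualifies.
Option B: score 759 ≥ 580; DTI 43.9% ≤ 45%; employment 26 ≥ 12 mo → qualifies.
Option C: score 759 ≥ 580; DTI 43.9% > 38%; reserves 6.6 ≥ 6 mo → does not qualify.
Qualifying: Option A, Option B. Lowest rate is 9.45% → Option A.

Option A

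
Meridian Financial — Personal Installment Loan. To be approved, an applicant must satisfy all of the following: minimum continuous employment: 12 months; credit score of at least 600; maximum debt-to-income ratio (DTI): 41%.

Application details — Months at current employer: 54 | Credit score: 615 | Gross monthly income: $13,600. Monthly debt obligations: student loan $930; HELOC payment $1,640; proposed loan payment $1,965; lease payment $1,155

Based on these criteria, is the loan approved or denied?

Denied

Employment 54 ≥ 12 months
Credit score 615 ≥ 600 (meets)
Total monthly debts = (930 + 1,640 + 1,965 + 1,155) = 5,690. DTI = 5,690/13,600 = 41.8% > 41%
Fails on DTI.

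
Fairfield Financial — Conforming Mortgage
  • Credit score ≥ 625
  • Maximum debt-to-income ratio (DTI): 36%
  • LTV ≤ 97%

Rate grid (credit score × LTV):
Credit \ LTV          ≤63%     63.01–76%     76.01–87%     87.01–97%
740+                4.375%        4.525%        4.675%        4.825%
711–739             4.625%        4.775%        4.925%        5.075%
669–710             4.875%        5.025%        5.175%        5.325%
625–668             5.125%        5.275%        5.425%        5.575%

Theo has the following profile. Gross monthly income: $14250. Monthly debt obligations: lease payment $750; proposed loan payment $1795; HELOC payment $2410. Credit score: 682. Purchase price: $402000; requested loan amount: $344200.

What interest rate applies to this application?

Credit score 682 ≥ 625; Total monthly debts = (750 + 1,795 + 2,410) = 4,955. DTI = 4,955/14,250 = 34.8% ≤ 36%
LTV: 344,200 ÷ 402,000 = 85.6%, within 97% cap
Row: 682 falls in 669–710. Column: 85.6% falls in 76.01–87%. Rate = 5.175%.

5.175%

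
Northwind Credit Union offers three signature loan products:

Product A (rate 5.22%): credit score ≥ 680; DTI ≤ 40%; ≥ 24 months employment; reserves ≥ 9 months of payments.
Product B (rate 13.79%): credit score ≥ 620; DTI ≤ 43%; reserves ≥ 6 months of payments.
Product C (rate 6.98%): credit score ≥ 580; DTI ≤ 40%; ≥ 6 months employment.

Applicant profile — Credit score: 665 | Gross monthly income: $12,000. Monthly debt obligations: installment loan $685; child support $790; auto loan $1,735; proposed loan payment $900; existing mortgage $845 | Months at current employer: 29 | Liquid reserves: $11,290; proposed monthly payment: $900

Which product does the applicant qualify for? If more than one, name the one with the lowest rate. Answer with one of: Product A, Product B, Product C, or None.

Product B

Total debts = (685 + 790 + 1,735 + 900 + 845) = 4,955; DTI = 4,955/12,000 = 41.3%.
Reserves = 11,290/900 = 12.5 months.
Product A: score 665 < 680; DTI 41.3% > 40%; employment 29 ≥ 24 mo; reserves 12.5 ≥ 9 mo → does not qualify.
Product B: score 665 ≥ 620; DTI 41.3% ≤ 43%; reserves 12.5 ≥ 6 mo → qualifies.
Product C: score 665 ≥ 580; DTI 41.3% > 40%; employment 29 ≥ 6 mo → does not qualify.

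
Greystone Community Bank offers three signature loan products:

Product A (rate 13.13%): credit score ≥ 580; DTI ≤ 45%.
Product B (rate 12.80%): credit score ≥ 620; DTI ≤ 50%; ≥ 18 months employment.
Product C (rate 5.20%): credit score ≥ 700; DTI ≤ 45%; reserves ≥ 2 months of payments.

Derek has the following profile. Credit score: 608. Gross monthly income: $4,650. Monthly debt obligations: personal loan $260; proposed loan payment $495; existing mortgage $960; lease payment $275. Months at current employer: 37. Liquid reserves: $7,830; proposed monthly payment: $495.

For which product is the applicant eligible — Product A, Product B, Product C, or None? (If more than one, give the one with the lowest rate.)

Product A

Total debts = (260 + 495 + 960 + 275) = 1,990; DTI = 1,990/4,650 = 42.8%.
Reserves = 7,830/495 = 15.8 months.
Product A: score 608 ≥ 580; DTI 42.8% ≤ 45% → qualifies.
Product B: score 608 < 620; DTI 42.8% ≤ 50%; employment 37 ≥ 18 mo → does not qualify.
Product C: score 608 < 700; DTI 42.8% ≤ 45%; reserves 15.8 ≥ 2 mo → does not qualify.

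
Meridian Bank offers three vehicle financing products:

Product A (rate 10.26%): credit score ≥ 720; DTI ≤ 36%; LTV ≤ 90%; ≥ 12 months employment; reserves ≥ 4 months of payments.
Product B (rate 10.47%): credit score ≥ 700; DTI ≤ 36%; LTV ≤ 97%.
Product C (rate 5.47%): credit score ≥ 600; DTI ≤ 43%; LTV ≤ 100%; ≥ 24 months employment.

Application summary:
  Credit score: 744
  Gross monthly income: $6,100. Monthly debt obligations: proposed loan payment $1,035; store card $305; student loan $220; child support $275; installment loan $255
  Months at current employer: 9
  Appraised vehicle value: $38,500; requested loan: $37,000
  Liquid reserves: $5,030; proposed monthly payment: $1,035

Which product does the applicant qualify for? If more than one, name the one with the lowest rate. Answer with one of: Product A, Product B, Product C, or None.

Total debts = (1,035 + 305 + 220 + 275 + 255) = 2,090; DTI = 2,090/6,100 = 34.3%.
LTV = 37,000/38,500 = 96.1%.
Reserves = 5,030/1,035 = 4.9 months.
Product A: score 744 ≥ 720; DTI 34.3% ≤ 36%; LTV 96.1% > 90%; employment 9 < 12 mo; reserves 4.9 ≥ 4 mo → does not qualify.
Product B: score 744 ≥ 700; DTI 34.3% ≤ 36%; LTV 96.1% ≤ 97% → qualifies.
Product C: score 744 ≥ 600; DTI 34.3% ≤ 43%; LTV 96.1% ≤ 100%; employment 9 < 24 mo → does not qualify.

Product B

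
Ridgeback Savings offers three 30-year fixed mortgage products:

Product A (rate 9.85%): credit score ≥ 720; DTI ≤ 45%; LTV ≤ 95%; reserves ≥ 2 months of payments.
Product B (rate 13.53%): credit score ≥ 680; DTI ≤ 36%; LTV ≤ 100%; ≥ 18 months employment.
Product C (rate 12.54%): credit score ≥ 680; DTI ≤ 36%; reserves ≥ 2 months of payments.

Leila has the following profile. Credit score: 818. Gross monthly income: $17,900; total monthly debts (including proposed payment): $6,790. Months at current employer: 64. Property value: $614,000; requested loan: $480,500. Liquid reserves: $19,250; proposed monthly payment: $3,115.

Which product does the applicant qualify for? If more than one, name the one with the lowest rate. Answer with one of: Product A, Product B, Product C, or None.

Product A

DTI = 6,790/17,900 = 37.9%.
LTV = 480,500/614,000 = 78.3%.
Reserves = 19,250/3,115 = 6.2 months.
Product A: score 818 ≥ 720; DTI 37.9% ≤ 45%; LTV 78.3% ≤ 95%; reserves 6.2 ≥ 2 mo → qualifies.
Product B: score 818 ≥ 680; DTI 37.9% > 36%; LTV 78.3% ≤ 100%; employment 64 ≥ 18 mo → does not qualify.
Product C: score 818 ≥ 680; DTI 37.9% > 36%; reserves 6.2 ≥ 2 mo → does not qualify.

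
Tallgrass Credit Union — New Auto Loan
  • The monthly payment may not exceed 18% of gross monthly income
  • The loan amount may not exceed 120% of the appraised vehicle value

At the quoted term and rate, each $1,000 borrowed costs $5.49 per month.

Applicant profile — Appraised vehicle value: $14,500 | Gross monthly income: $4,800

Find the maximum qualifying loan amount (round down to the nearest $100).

Payment cap: 18% × $4,800 = $864/month.
At $5.49 per $1,000, that supports 864/5.49 × 1,000 ≈ $157,377 → $157,300.
LTV cap: 120% × $14,500 = $17,400 → $17,400.
Binding constraint: loan-to-value.

$17,400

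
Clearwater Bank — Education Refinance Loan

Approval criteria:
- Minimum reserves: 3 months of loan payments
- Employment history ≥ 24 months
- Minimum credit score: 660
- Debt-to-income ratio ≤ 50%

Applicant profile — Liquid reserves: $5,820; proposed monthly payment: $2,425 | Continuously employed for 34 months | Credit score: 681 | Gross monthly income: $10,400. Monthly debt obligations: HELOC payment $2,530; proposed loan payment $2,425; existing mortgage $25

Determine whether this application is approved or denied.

Reserves: 5,820 ÷ 2,425 = 2.4 months (below 3-month minimum)
Employment 34 ≥ 24 months
Credit score 681 ≥ 660 (meets)
Total monthly debts = (2,530 + 2,425 + 25) = 4,980. Debt-to-income = 4,980/10,400 = 47.9% — meets 50% limit
Fails on reserves.

Denied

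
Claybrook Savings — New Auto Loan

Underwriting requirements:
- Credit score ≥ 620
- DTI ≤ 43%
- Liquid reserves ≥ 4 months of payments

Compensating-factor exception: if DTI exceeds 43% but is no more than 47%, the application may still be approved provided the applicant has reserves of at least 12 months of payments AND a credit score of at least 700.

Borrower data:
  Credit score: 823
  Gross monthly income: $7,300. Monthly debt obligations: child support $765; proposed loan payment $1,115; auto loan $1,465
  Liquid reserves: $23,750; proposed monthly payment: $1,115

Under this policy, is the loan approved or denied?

Approved

Credit score 823 ≥ 620 (meets base)
Total debts = (765 + 1,115 + 1,465) = 3,345. DTI: 3,345 ÷ 7,300 = 45.8%, over the 43% base limit.
Reserves: 23,750 ÷ 1,115 = 21.3 months (meets 4-month minimum)
45.8% falls in the override range (43%–47%), so the compensating-factor test applies.
Reserves 21.3 ≥ 12 months; credit score 823 ≥ 700.
Both compensating conditions met → exception applies.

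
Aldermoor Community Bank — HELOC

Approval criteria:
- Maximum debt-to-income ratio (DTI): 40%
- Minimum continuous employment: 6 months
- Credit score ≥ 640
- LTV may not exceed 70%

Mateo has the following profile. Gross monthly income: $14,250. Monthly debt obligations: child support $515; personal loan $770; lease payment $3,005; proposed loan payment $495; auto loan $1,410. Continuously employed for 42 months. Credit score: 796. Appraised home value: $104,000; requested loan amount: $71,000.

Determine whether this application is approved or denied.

Denied

Total monthly debts = (515 + 770 + 3,005 + 495 + 1,410) = 6,195. DTI: 6,195 ÷ 14,250 = 43.5%, exceeds the 40% cap
Employment 42 ≥ 6 months
Credit score 796 ≥ 640 (meets)
LTV: 71,000 ÷ 104,000 = 68.3%, within 70% cap
Fails on DTI.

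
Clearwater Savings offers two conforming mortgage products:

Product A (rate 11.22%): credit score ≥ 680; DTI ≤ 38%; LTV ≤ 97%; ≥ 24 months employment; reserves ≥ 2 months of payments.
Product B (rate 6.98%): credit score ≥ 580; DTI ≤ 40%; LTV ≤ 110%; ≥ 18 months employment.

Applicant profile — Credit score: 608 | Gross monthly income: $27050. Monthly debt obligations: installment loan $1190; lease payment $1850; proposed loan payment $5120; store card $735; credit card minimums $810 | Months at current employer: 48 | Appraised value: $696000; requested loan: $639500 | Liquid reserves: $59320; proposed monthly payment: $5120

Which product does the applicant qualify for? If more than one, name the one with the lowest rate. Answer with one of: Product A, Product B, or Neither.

Total debts = (1,190 + 1,850 + 5,120 + 735 + 810) = 9,705; DTI = 9,705/27,050 = 35.9%.
LTV = 639,500/696,000 = 91.9%.
Reserves = 59,320/5,120 = 11.6 months.
Product A: score 608 < 680; DTI 35.9% ≤ 38%; LTV 91.9% ≤ 97%; employment 48 ≥ 24 mo; reserves 11.6 ≥ 2 mo → does not qualify.
Product B: score 608 ≥ 580; DTI 35.9% ≤ 40%; LTV 91.9% ≤ 110%; employment 48 ≥ 18 mo → qualifies.

Product B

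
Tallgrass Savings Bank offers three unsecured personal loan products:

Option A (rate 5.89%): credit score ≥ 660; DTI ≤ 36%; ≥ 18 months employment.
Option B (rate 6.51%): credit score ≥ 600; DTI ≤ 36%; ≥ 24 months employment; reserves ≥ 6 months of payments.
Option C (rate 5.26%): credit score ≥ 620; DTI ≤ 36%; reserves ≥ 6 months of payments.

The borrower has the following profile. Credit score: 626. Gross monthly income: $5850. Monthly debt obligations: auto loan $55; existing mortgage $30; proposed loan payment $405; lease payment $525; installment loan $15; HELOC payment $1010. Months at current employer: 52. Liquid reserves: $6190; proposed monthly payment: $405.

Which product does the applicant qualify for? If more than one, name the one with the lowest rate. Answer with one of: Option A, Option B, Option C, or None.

Total debts = (55 + 30 + 405 + 525 + 15 + 1,010) = 2,040; DTI = 2,040/5,850 = 34.9%.
Reserves = 6,190/405 = 15.3 months.
Option A: score 626 < 660; DTI 34.9% ≤ 36%; employment 52 ≥ 18 mo → does not qualify.
Option B: score 626 ≥ 600; DTI 34.9% ≤ 36%; employment 52 ≥ 24 mo; reserves 15.3 ≥ 6 mo → qualifies.
Option C: score 626 ≥ 620; DTI 34.9% ≤ 36%; reserves 15.3 ≥ 6 mo → qualifies.
Qualifying: Option B, Option C. Lowest rate is 5.26% → Option C.

Option C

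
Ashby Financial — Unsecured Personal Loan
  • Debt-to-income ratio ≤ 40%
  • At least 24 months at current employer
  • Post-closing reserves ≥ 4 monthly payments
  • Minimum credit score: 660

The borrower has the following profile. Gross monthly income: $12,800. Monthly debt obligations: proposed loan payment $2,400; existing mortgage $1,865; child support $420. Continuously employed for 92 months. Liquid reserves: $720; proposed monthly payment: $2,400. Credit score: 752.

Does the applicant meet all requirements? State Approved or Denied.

Denied

Total monthly debts = (2,400 + 1,865 + 420) = 4,685. DTI: 4,685 ÷ 12,800 = 36.6%, within the 40% cap
Employment 92 ≥ 24 months
Reserves = 720/2,400 = 0.3 months < 4
Credit score 752 ≥ 660 (meets)
Fails on reserves.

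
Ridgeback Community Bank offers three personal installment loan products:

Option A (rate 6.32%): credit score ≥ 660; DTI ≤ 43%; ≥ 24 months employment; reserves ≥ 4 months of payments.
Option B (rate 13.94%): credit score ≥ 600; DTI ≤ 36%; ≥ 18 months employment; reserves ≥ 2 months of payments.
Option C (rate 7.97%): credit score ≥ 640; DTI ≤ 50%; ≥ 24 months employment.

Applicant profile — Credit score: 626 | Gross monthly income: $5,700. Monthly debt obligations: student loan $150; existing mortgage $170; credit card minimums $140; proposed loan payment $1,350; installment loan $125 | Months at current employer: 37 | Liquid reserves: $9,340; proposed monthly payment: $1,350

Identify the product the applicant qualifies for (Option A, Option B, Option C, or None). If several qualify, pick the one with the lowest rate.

Option B

Total debts = (150 + 170 + 140 + 1,350 + 125) = 1,935; DTI = 1,935/5,700 = 33.9%.
Reserves = 9,340/1,350 = 6.9 months.
Option A: score 626 < 660; DTI 33.9% ≤ 43%; employment 37 ≥ 24 mo; reserves 6.9 ≥ 4 mo → does not qualify.
Option B: score 626 ≥ 600; DTI 33.9% ≤ 36%; employment 37 ≥ 18 mo; reserves 6.9 ≥ 2 mo → qualifies.
Option C: score 626 < 640; DTI 33.9% ≤ 50%; employment 37 ≥ 24 mo → does not qualify.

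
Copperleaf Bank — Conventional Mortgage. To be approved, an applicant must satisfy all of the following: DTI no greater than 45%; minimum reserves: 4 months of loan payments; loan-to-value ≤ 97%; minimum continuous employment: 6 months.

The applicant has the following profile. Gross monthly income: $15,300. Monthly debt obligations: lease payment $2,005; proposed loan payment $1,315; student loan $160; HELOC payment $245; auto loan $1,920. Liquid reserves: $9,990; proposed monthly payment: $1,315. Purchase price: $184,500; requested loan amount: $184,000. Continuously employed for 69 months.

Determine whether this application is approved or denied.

Total monthly debts = (2,005 + 1,315 + 160 + 245 + 1,920) = 5,645. DTI: 5,645 ÷ 15,300 = 36.9%, within the 45% cap
Reserves: 9,990 ÷ 1,315 = 7.6 months (meets 4-month minimum)
LTV: 184,000 ÷ 184,500 = 99.7%, exceeds 97% cap
Employment 69 ≥ 6 months
Fails on LTV.

Denied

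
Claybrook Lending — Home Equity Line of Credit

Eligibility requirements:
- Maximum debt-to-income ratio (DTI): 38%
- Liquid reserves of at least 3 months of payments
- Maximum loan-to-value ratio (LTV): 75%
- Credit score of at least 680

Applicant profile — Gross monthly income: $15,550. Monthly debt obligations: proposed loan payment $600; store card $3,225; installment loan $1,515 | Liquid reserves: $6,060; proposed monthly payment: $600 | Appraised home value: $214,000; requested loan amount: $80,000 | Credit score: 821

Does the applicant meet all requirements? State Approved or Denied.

Total monthly debts = (600 + 3,225 + 1,515) = 5,340. DTI: 5,340 ÷ 15,550 = 34.3%, within the 38% cap
Liquid reserves cover 6,060/600 = 10.1 months — ≥ 3 required
LTV = 80,000/214,000 = 37.4% ≤ 75%
Credit score 821 ≥ 680 (meets)
All criteria satisfied.

Approved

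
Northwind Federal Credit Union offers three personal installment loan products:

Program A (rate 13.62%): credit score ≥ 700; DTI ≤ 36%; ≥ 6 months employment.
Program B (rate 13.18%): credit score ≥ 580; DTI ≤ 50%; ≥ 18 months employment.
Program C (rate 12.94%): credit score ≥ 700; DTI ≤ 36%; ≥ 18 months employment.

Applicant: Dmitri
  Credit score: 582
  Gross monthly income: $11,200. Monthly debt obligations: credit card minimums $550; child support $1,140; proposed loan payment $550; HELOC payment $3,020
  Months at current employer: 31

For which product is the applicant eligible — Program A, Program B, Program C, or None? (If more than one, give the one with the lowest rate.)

Program B

Total debts = (550 + 1,140 + 550 + 3,020) = 5,260; DTI = 5,260/11,200 = 47%.
Program A: score 582 < 700; DTI 47% > 36%; employment 31 ≥ 6 mo → does not qualify.
Program B: score 582 ≥ 580; DTI 47% ≤ 50%; employment 31 ≥ 18 mo → qualifies.
Program C: score 582 < 700; DTI 47% > 36%; employment 31 ≥ 18 mo → does not qualify.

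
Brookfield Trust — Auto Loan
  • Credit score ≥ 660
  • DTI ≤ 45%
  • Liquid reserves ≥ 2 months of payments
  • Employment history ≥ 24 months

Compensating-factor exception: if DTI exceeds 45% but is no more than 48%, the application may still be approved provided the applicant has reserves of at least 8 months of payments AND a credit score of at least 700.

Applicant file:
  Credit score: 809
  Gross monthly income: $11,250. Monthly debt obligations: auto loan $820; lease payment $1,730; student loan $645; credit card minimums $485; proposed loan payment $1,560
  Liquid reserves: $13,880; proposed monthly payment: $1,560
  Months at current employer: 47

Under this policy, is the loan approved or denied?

Approved

Credit score 809 ≥ 660 (meets base)
Total debts = (820 + 1,730 + 645 + 485 + 1,560) = 5,240. DTI: 5,240 ÷ 11,250 = 46.6%, over the 45% base limit.
Reserves = 13,880/1,560 = 8.9 months ≥ 2
Employment 47 ≥ 24 months
46.6% falls in the override range (45%–48%), so the compensating-factor test applies.
Reserves 8.9 ≥ 8 months; credit score 809 ≥ 700.
Both override conditions satisfied; DTI exception granted.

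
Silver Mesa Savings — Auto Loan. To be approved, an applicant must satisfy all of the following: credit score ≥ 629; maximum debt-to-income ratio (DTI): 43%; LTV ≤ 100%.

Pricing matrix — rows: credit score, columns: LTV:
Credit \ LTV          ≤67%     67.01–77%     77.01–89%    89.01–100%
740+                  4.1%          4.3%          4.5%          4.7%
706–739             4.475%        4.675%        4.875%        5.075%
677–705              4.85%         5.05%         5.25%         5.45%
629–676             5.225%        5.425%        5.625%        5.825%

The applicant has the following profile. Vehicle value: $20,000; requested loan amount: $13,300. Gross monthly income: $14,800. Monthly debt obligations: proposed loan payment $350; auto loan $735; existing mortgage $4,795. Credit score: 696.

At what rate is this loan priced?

Credit score 696 ≥ 629; Total monthly debts = (350 + 735 + 4,795) = 5,880. DTI: 5,880 ÷ 14,800 = 39.7%, within the 43% cap
LTV = 13,300/20,000 = 66.5% ≤ 100%
Credit 696 → row 677–705; LTV 66.5% → column ≤67%. Grid cell → 4.85%.

4.85%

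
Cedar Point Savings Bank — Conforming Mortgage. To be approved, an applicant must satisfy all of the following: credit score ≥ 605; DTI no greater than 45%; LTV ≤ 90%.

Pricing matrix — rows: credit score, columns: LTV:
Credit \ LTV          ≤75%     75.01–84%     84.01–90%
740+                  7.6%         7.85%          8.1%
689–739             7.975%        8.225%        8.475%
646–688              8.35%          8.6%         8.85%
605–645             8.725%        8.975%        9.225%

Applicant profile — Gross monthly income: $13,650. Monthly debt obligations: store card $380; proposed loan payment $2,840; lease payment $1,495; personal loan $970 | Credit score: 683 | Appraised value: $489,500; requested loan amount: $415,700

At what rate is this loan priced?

8.85%

Credit score 683 ≥ 605; Total monthly debts = (380 + 2,840 + 1,495 + 970) = 5,685. DTI: 5,685 ÷ 13,650 = 41.6%, within the 45% cap
LTV: 415,700 ÷ 489,500 = 84.9%, within 90% cap
Row: 683 falls in 646–688. Column: 84.9% falls in 84.01–90%. Rate = 8.85%.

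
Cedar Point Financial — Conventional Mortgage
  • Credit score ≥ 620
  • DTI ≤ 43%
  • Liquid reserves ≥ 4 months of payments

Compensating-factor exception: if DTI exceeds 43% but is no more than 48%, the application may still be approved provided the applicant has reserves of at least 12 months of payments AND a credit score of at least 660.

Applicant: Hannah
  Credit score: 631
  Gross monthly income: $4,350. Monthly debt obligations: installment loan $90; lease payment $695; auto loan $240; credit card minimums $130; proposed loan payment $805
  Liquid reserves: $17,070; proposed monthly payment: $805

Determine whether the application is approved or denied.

Credit score 631 ≥ 620 (meets base)
Total debts = (90 + 695 + 240 + 130 + 805) = 1,960. DTI = 1,960/4,350 = 45.1% > 43% — standard DTI limit exceeded.
Liquid reserves cover 17,070/805 = 21.2 months — ≥ 4 required
45.1% falls in the override range (43%–48%), so the compensating-factor test applies.
Reserves 21.2 ≥ 12 months; credit score 631 < 660.
Override conditions not both satisfied; exception does not apply.

Denied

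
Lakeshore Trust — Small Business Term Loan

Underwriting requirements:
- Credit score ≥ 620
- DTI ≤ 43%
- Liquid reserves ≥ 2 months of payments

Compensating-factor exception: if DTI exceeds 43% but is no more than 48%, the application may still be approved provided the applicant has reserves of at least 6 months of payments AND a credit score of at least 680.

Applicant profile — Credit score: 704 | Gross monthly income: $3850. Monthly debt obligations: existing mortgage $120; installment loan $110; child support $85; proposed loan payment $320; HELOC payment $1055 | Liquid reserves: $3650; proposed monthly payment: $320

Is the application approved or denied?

Approved

Credit score 704 ≥ 620 (meets base)
Total debts = (120 + 110 + 85 + 320 + 1,055) = 1,690. DTI: 1,690 ÷ 3,850 = 43.9%, over the 43% base limit.
Reserves: 3,650 ÷ 320 = 11.4 months (meets 2-month minimum)
43.9% falls in the override range (43%–48%), so the compensating-factor test applies.
Override check — reserves: 11.4 mo (ok); score: 704 (ok).
Both compensating conditions met → exception applies.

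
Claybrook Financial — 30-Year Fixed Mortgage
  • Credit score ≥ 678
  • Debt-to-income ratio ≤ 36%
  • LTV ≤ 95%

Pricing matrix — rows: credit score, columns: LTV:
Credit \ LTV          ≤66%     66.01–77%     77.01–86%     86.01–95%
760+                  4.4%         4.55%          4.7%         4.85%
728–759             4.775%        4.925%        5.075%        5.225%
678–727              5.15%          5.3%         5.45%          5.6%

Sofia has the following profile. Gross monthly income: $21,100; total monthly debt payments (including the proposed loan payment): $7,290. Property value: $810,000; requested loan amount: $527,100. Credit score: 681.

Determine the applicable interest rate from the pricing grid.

5.15%

Credit score 681 ≥ 678; DTI: 7,290 ÷ 21,100 = 34.5%, within the 36% cap
LTV: 527,100 ÷ 810,000 = 65.1%, within 95% cap
Score 681 is in the 678–727 band; LTV 65.1% is in the ≤66% band → 5.15%.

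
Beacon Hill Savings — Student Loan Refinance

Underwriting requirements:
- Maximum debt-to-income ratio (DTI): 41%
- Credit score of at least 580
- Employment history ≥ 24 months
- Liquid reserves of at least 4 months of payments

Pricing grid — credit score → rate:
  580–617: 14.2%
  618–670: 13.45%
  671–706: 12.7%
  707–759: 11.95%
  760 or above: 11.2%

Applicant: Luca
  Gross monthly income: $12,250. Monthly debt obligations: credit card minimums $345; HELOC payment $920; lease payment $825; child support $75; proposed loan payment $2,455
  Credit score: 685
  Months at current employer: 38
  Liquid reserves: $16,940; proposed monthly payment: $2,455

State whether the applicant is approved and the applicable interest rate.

Approved at 12.7%

Credit score 685 ≥ 580 (meets minimum)
Employment 38 ≥ 24 months
Total monthly debts = (345 + 920 + 825 + 75 + 2,455) = 4,620. Debt-to-income = 4,620/12,250 = 37.7% — meets 41% limit
Reserves = 16,940/2,455 = 6.9 months ≥ 4
All requirements met. Score 685 falls in the 671–706 tier → 12.7%.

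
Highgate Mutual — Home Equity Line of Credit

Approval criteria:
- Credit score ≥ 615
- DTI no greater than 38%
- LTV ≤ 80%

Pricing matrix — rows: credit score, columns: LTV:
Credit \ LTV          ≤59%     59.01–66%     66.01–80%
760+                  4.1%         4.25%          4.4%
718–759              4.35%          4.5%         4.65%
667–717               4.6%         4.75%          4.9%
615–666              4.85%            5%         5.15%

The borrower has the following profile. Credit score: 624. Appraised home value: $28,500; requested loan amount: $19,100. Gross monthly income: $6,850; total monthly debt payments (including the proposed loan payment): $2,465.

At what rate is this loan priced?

5.15%

Credit score 624 ≥ 615; DTI = 2,465/6,850 = 36% ≤ 38%
Loan-to-value = 19,100/28,500 = 67% — pass (80% max)
Credit 624 → row 615–666; LTV 67% → column 66.01–80%. Grid cell → 5.15%.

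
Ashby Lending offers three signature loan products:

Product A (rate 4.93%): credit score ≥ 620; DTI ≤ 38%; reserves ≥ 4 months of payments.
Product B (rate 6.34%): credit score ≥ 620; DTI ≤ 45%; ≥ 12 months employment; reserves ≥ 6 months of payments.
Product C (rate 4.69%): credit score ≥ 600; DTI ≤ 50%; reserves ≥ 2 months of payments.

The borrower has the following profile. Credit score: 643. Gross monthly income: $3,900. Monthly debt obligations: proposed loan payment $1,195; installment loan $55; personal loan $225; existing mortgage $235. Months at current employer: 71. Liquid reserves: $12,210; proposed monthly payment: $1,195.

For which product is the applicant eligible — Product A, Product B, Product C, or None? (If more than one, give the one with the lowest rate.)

Product C

Total debts = (1,195 + 55 + 225 + 235) = 1,710; DTI = 1,710/3,900 = 43.8%.
Reserves = 12,210/1,195 = 10.2 months.
Product A: score 643 ≥ 620; DTI 43.8% > 38%; reserves 10.2 ≥ 4 mo → does not qualify.
Product B: score 643 ≥ 620; DTI 43.8% ≤ 45%; employment 71 ≥ 12 mo; reserves 10.2 ≥ 6 mo → qualifies.
Product C: score 643 ≥ 600; DTI 43.8% ≤ 50%; reserves 10.2 ≥ 2 mo → qualifies.
Qualifying: Product B, Product C. Lowest rate is 4.69% → Product C.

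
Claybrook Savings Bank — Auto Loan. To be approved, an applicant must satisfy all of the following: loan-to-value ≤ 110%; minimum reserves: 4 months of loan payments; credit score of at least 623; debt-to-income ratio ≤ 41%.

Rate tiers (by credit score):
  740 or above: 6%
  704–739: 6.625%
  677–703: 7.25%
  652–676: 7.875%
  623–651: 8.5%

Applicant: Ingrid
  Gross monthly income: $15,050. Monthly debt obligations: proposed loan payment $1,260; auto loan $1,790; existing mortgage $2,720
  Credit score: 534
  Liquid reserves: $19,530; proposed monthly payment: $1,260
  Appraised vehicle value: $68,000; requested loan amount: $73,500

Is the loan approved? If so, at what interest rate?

Credit score 534 < 623 (below minimum)
Total monthly debts = (1,260 + 1,790 + 2,720) = 5,770. Debt-to-income = 5,770/15,050 = 38.3% — meets 41% limit
Reserves: 19,530 ÷ 1,260 = 15.5 months (meets 4-month minimum)
LTV = 73,500/68,000 = 108.1% ≤ 110%
Not all requirements met → denied.

Denied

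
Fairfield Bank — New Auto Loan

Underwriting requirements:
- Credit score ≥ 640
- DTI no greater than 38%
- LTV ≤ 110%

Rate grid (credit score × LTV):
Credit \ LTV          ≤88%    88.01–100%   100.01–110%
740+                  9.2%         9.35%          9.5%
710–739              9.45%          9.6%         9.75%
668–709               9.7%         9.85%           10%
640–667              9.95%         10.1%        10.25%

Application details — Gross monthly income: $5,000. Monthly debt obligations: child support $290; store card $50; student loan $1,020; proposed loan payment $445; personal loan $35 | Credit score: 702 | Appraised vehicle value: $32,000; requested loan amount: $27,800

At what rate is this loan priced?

9.7%

Credit score 702 ≥ 640; Total monthly debts = (290 + 50 + 1,020 + 445 + 35) = 1,840. DTI: 1,840 ÷ 5,000 = 36.8%, within the 38% cap
LTV: 27,800 ÷ 32,000 = 86.9%, within 110% cap
Credit 702 → row 668–709; LTV 86.9% → column ≤88%. Grid cell → 9.7%.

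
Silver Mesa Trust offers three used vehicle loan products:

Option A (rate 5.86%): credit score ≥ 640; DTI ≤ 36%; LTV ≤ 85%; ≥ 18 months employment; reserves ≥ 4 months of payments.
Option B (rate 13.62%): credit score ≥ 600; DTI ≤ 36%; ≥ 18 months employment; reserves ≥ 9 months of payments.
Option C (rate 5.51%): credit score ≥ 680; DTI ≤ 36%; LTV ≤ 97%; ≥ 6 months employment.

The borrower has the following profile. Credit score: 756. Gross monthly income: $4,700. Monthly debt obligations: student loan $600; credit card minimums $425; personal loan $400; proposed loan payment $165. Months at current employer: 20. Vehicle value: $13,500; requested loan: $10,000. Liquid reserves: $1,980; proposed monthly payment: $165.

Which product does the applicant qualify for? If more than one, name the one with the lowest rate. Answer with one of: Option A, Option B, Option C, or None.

Total debts = (600 + 425 + 400 + 165) = 1,590; DTI = 1,590/4,700 = 33.8%.
LTV = 10,000/13,500 = 74.1%.
Reserves = 1,980/165 = 12.0 months.
Option A: score 756 ≥ 640; DTI 33.8% ≤ 36%; LTV 74.1% ≤ 85%; employment 20 ≥ 18 mo; reserves 12.0 ≥ 4 mo → qualifies.
Option B: score 756 ≥ 600; DTI 33.8% ≤ 36%; employment 20 ≥ 18 mo; reserves 12.0 ≥ 9 mo → qualifies.
Option C: score 756 ≥ 680; DTI 33.8% ≤ 36%; LTV 74.1% ≤ 97%; employment 20 ≥ 6 mo → qualifies.
Qualifying: Option A, Option B, Option C. Lowest rate is 5.51% → Option C.

Option C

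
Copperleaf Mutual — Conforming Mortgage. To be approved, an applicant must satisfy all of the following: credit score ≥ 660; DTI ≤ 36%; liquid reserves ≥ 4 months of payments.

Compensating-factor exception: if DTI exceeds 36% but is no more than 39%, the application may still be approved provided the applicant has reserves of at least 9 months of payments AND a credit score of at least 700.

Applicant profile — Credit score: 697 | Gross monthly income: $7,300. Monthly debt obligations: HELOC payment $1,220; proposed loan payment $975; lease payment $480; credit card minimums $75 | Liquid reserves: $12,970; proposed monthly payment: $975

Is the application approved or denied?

Credit score 697 ≥ 660 (meets base)
Total debts = (1,220 + 975 + 480 + 75) = 2,750. DTI: 2,750 ÷ 7,300 = 37.7%, over the 36% base limit.
Liquid reserves cover 12,970/975 = 13.3 months — ≥ 4 required
DTI 37.7% is within the 36%–39% exception band; checking compensating factors.
Override check — reserves: 13.3 mo (ok); score: 697 (below 700).
Override conditions not both satisfied; exception does not apply.

Denied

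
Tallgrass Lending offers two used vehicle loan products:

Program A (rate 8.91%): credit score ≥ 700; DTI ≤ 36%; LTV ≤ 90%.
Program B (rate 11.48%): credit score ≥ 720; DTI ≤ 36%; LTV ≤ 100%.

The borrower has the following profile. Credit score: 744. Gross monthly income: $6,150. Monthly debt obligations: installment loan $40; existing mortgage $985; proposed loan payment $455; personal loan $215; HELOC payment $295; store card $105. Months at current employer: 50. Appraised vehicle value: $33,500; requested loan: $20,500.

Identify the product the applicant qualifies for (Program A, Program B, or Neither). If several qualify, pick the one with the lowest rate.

Program A

Total debts = (40 + 985 + 455 + 215 + 295 + 105) = 2,095; DTI = 2,095/6,150 = 34.1%.
LTV = 20,500/33,500 = 61.2%.
Program A: score 744 ≥ 700; DTI 34.1% ≤ 36%; LTV 61.2% ≤ 90% → qualifies.
Program B: score 744 ≥ 720; DTI 34.1% ≤ 36%; LTV 61.2% ≤ 100% → qualifies.
Qualifying: Program A, Program B. Lowest rate is 8.91% → Program A.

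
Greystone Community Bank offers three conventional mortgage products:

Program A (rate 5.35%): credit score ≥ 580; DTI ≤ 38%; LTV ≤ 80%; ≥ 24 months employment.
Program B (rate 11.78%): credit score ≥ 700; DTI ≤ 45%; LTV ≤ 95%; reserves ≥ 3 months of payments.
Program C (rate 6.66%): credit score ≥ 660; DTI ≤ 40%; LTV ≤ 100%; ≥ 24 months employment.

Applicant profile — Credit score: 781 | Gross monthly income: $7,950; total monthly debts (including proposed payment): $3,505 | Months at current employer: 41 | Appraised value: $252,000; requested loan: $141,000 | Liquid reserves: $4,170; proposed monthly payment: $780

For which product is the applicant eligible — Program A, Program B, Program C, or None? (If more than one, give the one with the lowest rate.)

Program B

DTI = 3,505/7,950 = 44.1%.
LTV = 141,000/252,000 = 56%.
Reserves = 4,170/780 = 5.3 months.
Program A: score 781 ≥ 580; DTI 44.1% > 38%; LTV 56% ≤ 80%; employment 41 ≥ 24 mo → does not qualify.
Program B: score 781 ≥ 700; DTI 44.1% ≤ 45%; LTV 56% ≤ 95%; reserves 5.3 ≥ 3 mo → qualifies.
Program C: score 781 ≥ 660; DTI 44.1% > 40%; LTV 56% ≤ 100%; employment 41 ≥ 24 mo → does not qualify.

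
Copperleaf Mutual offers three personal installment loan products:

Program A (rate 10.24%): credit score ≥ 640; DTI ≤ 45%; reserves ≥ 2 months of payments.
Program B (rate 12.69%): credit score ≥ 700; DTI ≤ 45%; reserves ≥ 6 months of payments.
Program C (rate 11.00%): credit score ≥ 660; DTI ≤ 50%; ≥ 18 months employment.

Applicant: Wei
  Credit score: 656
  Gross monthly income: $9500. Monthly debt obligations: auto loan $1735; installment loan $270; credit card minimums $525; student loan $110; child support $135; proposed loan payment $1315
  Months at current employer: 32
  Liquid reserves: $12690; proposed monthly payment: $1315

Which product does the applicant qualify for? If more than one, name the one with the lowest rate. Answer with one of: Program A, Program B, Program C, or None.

Total debts = (1,735 + 270 + 525 + 110 + 135 + 1,315) = 4,090; DTI = 4,090/9,500 = 43.1%.
Reserves = 12,690/1,315 = 9.7 months.
Program A: score 656 ≥ 640; DTI 43.1% ≤ 45%; reserves 9.7 ≥ 2 mo → qualifies.
Program B: score 656 < 700; DTI 43.1% ≤ 45%; reserves 9.7 ≥ 6 mo → does not qualify.
Program C: score 656 < 660; DTI 43.1% ≤ 50%; employment 32 ≥ 18 mo → does not qualify.

Program A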